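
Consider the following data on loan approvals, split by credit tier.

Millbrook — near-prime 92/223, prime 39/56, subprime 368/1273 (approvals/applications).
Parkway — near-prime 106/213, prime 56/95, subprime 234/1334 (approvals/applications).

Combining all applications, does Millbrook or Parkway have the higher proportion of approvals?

Near-prime: Millbrook 92/223 = 41.3%, Parkway 106/213 = 49.8% → Parkway
Prime: Millbrook 39/56 = 69.6%, Parkway 56/95 = 58.9% → Millbrook
Subprime: Millbrook 368/1273 = 28.9%, Parkway 234/1334 = 17.5% → Millbrook
Overall: Millbrook 499/1552 = 32.2%, Parkway 396/1642 = 24.1% → Millbrook
(Neither sweeps every credit group, but Millbrook has the higher pooled rate.)

Millbrook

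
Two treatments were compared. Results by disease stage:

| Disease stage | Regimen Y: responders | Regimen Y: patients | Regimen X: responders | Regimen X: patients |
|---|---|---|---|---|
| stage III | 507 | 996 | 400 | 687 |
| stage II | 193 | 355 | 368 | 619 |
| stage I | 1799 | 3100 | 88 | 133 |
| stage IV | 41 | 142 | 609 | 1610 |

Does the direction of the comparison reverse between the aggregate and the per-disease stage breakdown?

Yes

Stage III: Regimen Y 507/996 = 50.9%, Regimen X 400/687 = 58.2% → Regimen X
Stage II: Regimen Y 193/355 = 54.4%, Regimen X 368/619 = 59.5% → Regimen X
Stage I: Regimen Y 1799/3100 = 58.0%, Regimen X 88/133 = 66.2% → Regimen X
Stage IV: Regimen Y 41/142 = 28.9%, Regimen X 609/1610 = 37.8% → Regimen X
Overall: Regimen Y 2540/4593 = 55.3%, Regimen X 1465/3049 = 48.0% → Regimen Y
Regimen X wins each disease group but Regimen Y wins overall — the comparison reverses. Regimen X's patients skew toward stage IV, which has a lower base rate.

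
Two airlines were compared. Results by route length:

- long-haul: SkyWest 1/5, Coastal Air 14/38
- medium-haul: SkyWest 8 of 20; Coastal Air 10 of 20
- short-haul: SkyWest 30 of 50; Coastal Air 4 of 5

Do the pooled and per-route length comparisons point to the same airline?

No

Long-haul: SkyWest 1/5 = 20.0%, Coastal Air 14/38 = 36.8% → Coastal Air
Medium-haul: SkyWest 8/20 = 40.0%, Coastal Air 10/20 = 50.0% → Coastal Air
Short-haul: SkyWest 30/50 = 60.0%, Coastal Air 4/5 = 80.0% → Coastal Air
Overall: SkyWest 39/75 = 52.0%, Coastal Air 28/63 = 44.4% → SkyWest
Coastal Air wins each route group but SkyWest wins overall — the comparison reverses. Coastal Air's flights skew toward long-haul, which has a lower base rate.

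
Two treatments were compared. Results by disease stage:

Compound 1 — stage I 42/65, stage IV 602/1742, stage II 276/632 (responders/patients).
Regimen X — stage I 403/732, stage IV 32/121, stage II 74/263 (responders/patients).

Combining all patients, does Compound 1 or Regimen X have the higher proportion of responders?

Stage I: Compound 1 42/65 = 64.6%, Regimen X 403/732 = 55.1% → Compound 1
Stage IV: Compound 1 602/1742 = 34.6%, Regimen X 32/121 = 26.4% → Compound 1
Stage II: Compound 1 276/632 = 43.7%, Regimen X 74/263 = 28.1% → Compound 1
Overall: Compound 1 920/2439 = 37.7%, Regimen X 509/1116 = 45.6% → Regimen X
(Compound 1 wins every disease group but Regimen X wins overall — Compound 1's patients skew toward the low-rate stage IV group.)

Regimen X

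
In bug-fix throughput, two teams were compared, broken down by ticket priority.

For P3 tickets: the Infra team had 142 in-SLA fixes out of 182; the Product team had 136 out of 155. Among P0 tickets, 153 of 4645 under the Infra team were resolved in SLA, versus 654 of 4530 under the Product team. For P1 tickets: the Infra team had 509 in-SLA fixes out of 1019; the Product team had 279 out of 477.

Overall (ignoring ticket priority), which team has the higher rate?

the Product team

P3: the Infra team 142/182 = 78.0%, the Product team 136/155 = 87.7% → the Product team
P0: the Infra team 153/4645 = 3.3%, the Product team 654/4530 = 14.4% → the Product team
P1: the Infra team 509/1019 = 50.0%, the Product team 279/477 = 58.5% → the Product team
Overall: the Infra team 804/5846 = 13.8%, the Product team 1069/5162 = 20.7% → the Product team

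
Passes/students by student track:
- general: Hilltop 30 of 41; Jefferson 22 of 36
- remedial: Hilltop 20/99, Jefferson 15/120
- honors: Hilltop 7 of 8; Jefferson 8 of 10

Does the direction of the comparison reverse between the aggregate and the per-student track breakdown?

General: Hilltop 30/41 = 73.2%, Jefferson 22/36 = 61.1% → Hilltop
Remedial: Hilltop 20/99 = 20.2%, Jefferson 15/120 = 12.5% → Hilltop
Honors: Hilltop 7/8 = 87.5%, Jefferson 8/10 = 80.0% → Hilltop
Overall: Hilltop 57/148 = 38.5%, Jefferson 45/166 = 27.1% → Hilltop
Hilltop wins overall and in every student group — no reversal.

No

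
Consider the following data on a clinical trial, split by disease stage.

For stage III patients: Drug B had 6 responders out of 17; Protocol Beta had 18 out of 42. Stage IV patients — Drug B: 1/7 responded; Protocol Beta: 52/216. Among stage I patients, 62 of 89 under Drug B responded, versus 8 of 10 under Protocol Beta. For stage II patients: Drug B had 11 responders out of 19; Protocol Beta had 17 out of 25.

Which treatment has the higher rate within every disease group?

Protocol Beta

Stage III: Drug B 6/17 = 35.3%, Protocol Beta 18/42 = 42.9% → Protocol Beta
Stage IV: Drug B 1/7 = 14.3%, Protocol Beta 52/216 = 24.1% → Protocol Beta
Stage I: Drug B 62/89 = 69.7%, Protocol Beta 8/10 = 80.0% → Protocol Beta
Stage II: Drug B 11/19 = 57.9%, Protocol Beta 17/25 = 68.0% → Protocol Beta
Protocol Beta has the higher rate in all 4 groups.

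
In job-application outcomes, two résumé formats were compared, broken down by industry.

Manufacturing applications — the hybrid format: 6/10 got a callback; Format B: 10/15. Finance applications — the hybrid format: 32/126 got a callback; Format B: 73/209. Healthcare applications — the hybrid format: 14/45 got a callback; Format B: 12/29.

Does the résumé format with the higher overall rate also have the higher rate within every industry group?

Yes

Manufacturing: the hybrid format 6/10 = 60.0%, Format B 10/15 = 66.7% → Format B
Finance: the hybrid format 32/126 = 25.4%, Format B 73/209 = 34.9% → Format B
Healthcare: the hybrid format 14/45 = 31.1%, Format B 12/29 = 41.4% → Format B
Overall: the hybrid format 52/181 = 28.7%, Format B 95/253 = 37.5% → Format B
Format B wins overall and in every industry group — no reversal.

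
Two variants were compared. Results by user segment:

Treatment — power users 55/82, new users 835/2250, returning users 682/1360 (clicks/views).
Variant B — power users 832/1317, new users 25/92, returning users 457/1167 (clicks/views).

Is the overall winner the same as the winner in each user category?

No

Power users: Treatment 55/82 = 67.1%, Variant B 832/1317 = 63.2% → Treatment
New users: Treatment 835/2250 = 37.1%, Variant B 25/92 = 27.2% → Treatment
Returning users: Treatment 682/1360 = 50.1%, Variant B 457/1167 = 39.2% → Treatment
Overall: Treatment 1572/3692 = 42.6%, Variant B 1314/2576 = 51.0% → Variant B
Treatment wins each user group but Variant B wins overall — the comparison reverses. Treatment's views skew toward new users, which has a lower base rate.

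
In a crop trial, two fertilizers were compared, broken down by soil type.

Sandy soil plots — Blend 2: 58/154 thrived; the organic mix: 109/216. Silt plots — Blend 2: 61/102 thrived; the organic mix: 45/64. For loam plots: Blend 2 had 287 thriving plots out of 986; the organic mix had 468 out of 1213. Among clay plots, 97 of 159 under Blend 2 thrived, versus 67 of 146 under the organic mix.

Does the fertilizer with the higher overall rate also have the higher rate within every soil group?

No

Sandy soil: Blend 2 58/154 = 37.7%, the organic mix 109/216 = 50.5% → the organic mix
Silt: Blend 2 61/102 = 59.8%, the organic mix 45/64 = 70.3% → the organic mix
Loam: Blend 2 287/986 = 29.1%, the organic mix 468/1213 = 38.6% → the organic mix
Clay: Blend 2 97/159 = 61.0%, the organic mix 67/146 = 45.9% → Blend 2
Overall: Blend 2 503/1401 = 35.9%, the organic mix 689/1639 = 42.0% → the organic mix
Neither sweeps: Blend 2 wins 1 of 4 groups, the organic mix wins 3. The organic mix wins overall but not every group — no Simpson reversal.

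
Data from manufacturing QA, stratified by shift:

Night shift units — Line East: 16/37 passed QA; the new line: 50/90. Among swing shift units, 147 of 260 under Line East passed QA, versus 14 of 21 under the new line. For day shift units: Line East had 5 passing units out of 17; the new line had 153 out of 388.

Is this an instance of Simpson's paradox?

Yes

Night shift: Line East 16/37 = 43.2%, the new line 50/90 = 55.6% → the new line
Swing shift: Line East 147/260 = 56.5%, the new line 14/21 = 66.7% → the new line
Day shift: Line East 5/17 = 29.4%, the new line 153/388 = 39.4% → the new line
Overall: Line East 168/314 = 53.5%, the new line 217/499 = 43.5% → Line East
The new line wins each shift group but Line East wins overall — the comparison reverses. The new line's units skew toward day shift, which has a lower base rate.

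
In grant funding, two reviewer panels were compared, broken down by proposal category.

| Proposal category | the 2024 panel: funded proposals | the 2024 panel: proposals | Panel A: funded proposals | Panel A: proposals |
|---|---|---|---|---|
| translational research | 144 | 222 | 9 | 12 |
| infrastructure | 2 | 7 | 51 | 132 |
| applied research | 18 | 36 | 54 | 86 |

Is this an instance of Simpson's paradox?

Translational research: the 2024 panel 144/222 = 64.9%, Panel A 9/12 = 75.0% → Panel A
Infrastructure: the 2024 panel 2/7 = 28.6%, Panel A 51/132 = 38.6% → Panel A
Applied research: the 2024 panel 18/36 = 50.0%, Panel A 54/86 = 62.8% → Panel A
Overall: the 2024 panel 164/265 = 61.9%, Panel A 114/230 = 49.6% → the 2024 panel
Panel A wins each proposal group but the 2024 panel wins overall — the comparison reverses. Panel A's proposals skew toward infrastructure, which has a lower base rate.

Yes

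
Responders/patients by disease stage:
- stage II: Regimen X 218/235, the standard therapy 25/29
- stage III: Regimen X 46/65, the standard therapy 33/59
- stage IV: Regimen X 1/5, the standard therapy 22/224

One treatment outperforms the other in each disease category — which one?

Regimen X

Stage II: Regimen X 218/235 = 92.8%, the standard therapy 25/29 = 86.2% → Regimen X
Stage III: Regimen X 46/65 = 70.8%, the standard therapy 33/59 = 55.9% → Regimen X
Stage IV: Regimen X 1/5 = 20.0%, the standard therapy 22/224 = 9.8% → Regimen X
Regimen X has the higher rate in all 3 groups.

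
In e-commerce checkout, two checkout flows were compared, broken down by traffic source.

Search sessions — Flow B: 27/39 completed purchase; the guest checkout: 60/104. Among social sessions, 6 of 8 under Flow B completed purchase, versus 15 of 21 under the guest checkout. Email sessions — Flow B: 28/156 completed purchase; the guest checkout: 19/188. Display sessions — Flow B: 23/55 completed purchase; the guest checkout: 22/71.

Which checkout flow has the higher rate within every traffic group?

Search: Flow B 27/39 = 69.2%, the guest checkout 60/104 = 57.7% → Flow B
Social: Flow B 6/8 = 75.0%, the guest checkout 15/21 = 71.4% → Flow B
Email: Flow B 28/156 = 17.9%, the guest checkout 19/188 = 10.1% → Flow B
Display: Flow B 23/55 = 41.8%, the guest checkout 22/71 = 31.0% → Flow B
Flow B has the higher rate in all 4 groups.

Flow B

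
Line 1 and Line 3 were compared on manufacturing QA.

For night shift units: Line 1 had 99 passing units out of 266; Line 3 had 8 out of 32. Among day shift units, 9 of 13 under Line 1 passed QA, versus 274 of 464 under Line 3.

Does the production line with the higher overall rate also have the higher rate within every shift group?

No

Night shift: Line 1 99/266 = 37.2%, Line 3 8/32 = 25.0% → Line 1
Day shift: Line 1 9/13 = 69.2%, Line 3 274/464 = 59.1% → Line 1
Overall: Line 1 108/279 = 38.7%, Line 3 282/496 = 56.9% → Line 3
Line 1 wins each shift group but Line 3 wins overall — the comparison reverses. Line 1's units skew toward night shift, which has a lower base rate.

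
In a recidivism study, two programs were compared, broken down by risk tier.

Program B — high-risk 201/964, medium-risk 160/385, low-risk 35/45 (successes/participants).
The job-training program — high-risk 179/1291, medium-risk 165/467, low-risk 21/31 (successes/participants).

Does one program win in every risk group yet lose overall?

No

High-risk: Program B 201/964 = 20.9%, the job-training program 179/1291 = 13.9% → Program B
Medium-risk: Program B 160/385 = 41.6%, the job-training program 165/467 = 35.3% → Program B
Low-risk: Program B 35/45 = 77.8%, the job-training program 21/31 = 67.7% → Program B
Overall: Program B 396/1394 = 28.4%, the job-training program 365/1789 = 20.4% → Program B
Program B wins overall and in every risk group — no reversal.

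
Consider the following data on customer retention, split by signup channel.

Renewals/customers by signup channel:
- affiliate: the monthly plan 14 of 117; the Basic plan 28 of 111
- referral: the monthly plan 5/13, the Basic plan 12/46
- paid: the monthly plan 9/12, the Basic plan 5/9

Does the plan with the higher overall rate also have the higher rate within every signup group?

No

Affiliate: the monthly plan 14/117 = 12.0%, the Basic plan 28/111 = 25.2% → the Basic plan
Referral: the monthly plan 5/13 = 38.5%, the Basic plan 12/46 = 26.1% → the monthly plan
Paid: the monthly plan 9/12 = 75.0%, the Basic plan 5/9 = 55.6% → the monthly plan
Overall: the monthly plan 28/142 = 19.7%, the Basic plan 45/166 = 27.1% → the Basic plan
Neither sweeps: the monthly plan wins 2 of 3 groups, the Basic plan wins 1. The Basic plan wins overall but not every group — no Simpson reversal.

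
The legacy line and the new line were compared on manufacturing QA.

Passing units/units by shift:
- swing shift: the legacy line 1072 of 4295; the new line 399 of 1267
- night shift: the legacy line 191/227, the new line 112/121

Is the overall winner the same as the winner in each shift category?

Yes

Swing shift: the legacy line 1072/4295 = 25.0%, the new line 399/1267 = 31.5% → the new line
Night shift: the legacy line 191/227 = 84.1%, the new line 112/121 = 92.6% → the new line
Overall: the legacy line 1263/4522 = 27.9%, the new line 511/1388 = 36.8% → the new line
The new line wins overall and in every shift group — no reversal.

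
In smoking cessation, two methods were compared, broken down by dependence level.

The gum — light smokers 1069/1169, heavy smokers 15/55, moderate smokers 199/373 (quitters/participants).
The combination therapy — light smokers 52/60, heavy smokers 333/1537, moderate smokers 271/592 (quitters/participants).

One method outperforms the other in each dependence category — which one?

Light smokers: the gum 1069/1169 = 91.4%, the combination therapy 52/60 = 86.7% → the gum
Heavy smokers: the gum 15/55 = 27.3%, the combination therapy 333/1537 = 21.7% → the gum
Moderate smokers: the gum 199/373 = 53.4%, the combination therapy 271/592 = 45.8% → the gum
The gum has the higher rate in all 3 groups.

the gum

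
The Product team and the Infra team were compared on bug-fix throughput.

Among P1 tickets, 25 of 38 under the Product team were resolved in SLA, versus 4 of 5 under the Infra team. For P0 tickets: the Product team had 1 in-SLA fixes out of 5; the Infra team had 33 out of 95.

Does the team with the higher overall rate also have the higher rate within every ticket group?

P1: the Product team 25/38 = 65.8%, the Infra team 4/5 = 80.0% → the Infra team
P0: the Product team 1/5 = 20.0%, the Infra team 33/95 = 34.7% → the Infra team
Overall: the Product team 26/43 = 60.5%, the Infra team 37/100 = 37.0% → the Product team
The Infra team wins each ticket group but the Product team wins overall — the comparison reverses. The Infra team's tickets skew toward P0, which has a lower base rate.

No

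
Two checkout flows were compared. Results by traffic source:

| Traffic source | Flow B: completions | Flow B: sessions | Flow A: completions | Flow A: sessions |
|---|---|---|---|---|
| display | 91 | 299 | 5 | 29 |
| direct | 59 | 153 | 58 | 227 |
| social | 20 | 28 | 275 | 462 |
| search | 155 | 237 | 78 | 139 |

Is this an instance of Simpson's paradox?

Yes

Display: Flow B 91/299 = 30.4%, Flow A 5/29 = 17.2% → Flow B
Direct: Flow B 59/153 = 38.6%, Flow A 58/227 = 25.6% → Flow B
Social: Flow B 20/28 = 71.4%, Flow A 275/462 = 59.5% → Flow B
Search: Flow B 155/237 = 65.4%, Flow A 78/139 = 56.1% → Flow B
Overall: Flow B 325/717 = 45.3%, Flow A 416/857 = 48.5% → Flow A
Flow B wins each traffic group but Flow A wins overall — the comparison reverses. Flow B's sessions skew toward display, which has a lower base rate.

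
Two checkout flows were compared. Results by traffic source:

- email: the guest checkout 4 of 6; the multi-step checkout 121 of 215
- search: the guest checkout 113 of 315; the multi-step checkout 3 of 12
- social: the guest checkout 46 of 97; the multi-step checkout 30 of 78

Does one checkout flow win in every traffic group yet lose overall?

Yes

Email: the guest checkout 4/6 = 66.7%, the multi-step checkout 121/215 = 56.3% → the guest checkout
Search: the guest checkout 113/315 = 35.9%, the multi-step checkout 3/12 = 25.0% → the guest checkout
Social: the guest checkout 46/97 = 47.4%, the multi-step checkout 30/78 = 38.5% → the guest checkout
Overall: the guest checkout 163/418 = 39.0%, the multi-step checkout 154/305 = 50.5% → the multi-step checkout
The guest checkout wins each traffic group but the multi-step checkout wins overall — the comparison reverses. The guest checkout's sessions skew toward search, which has a lower base rate.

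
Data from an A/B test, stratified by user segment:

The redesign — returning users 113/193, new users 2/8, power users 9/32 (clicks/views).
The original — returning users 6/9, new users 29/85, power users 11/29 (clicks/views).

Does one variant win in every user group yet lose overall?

Yes

Returning users: the redesign 113/193 = 58.5%, the original 6/9 = 66.7% → the original
New users: the redesign 2/8 = 25.0%, the original 29/85 = 34.1% → the original
Power users: the redesign 9/32 = 28.1%, the original 11/29 = 37.9% → the original
Overall: the redesign 124/233 = 53.2%, the original 46/123 = 37.4% → the redesign
The original wins each user group but the redesign wins overall — the comparison reverses. The original's views skew toward new users, which has a lower base rate.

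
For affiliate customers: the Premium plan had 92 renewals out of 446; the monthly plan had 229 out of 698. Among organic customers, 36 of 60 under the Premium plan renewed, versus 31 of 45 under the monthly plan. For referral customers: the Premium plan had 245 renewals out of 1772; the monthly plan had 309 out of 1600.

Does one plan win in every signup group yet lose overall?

No

Affiliate: the Premium plan 92/446 = 20.6%, the monthly plan 229/698 = 32.8% → the monthly plan
Organic: the Premium plan 36/60 = 60.0%, the monthly plan 31/45 = 68.9% → the monthly plan
Referral: the Premium plan 245/1772 = 13.8%, the monthly plan 309/1600 = 19.3% → the monthly plan
Overall: the Premium plan 373/2278 = 16.4%, the monthly plan 569/2343 = 24.3% → the monthly plan
The monthly plan wins overall and in every signup group — no reversal.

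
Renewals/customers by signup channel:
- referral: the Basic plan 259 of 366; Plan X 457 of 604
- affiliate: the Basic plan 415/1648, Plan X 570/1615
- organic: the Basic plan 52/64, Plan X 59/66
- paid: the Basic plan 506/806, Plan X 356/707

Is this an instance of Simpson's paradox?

Referral: the Basic plan 259/366 = 70.8%, Plan X 457/604 = 75.7% → Plan X
Affiliate: the Basic plan 415/1648 = 25.2%, Plan X 570/1615 = 35.3% → Plan X
Organic: the Basic plan 52/64 = 81.2%, Plan X 59/66 = 89.4% → Plan X
Paid: the Basic plan 506/806 = 62.8%, Plan X 356/707 = 50.4% → the Basic plan
Overall: the Basic plan 1232/2884 = 42.7%, Plan X 1442/2992 = 48.2% → Plan X
Neither sweeps: the Basic plan wins 1 of 4 groups, Plan X wins 3. Plan X wins overall but not every group — no Simpson reversal.

No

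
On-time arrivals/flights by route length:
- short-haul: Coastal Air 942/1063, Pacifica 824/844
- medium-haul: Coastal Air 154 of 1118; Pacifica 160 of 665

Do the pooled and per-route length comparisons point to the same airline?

Yes

Short-haul: Coastal Air 942/1063 = 88.6%, Pacifica 824/844 = 97.6% → Pacifica
Medium-haul: Coastal Air 154/1118 = 13.8%, Pacifica 160/665 = 24.1% → Pacifica
Overall: Coastal Air 1096/2181 = 50.3%, Pacifica 984/1509 = 65.2% → Pacifica
Pacifica wins overall and in every route group — no reversal.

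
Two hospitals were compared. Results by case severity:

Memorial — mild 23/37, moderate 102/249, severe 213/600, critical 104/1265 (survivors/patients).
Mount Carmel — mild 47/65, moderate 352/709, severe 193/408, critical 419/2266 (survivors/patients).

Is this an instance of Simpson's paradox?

No

Mild: Memorial 23/37 = 62.2%, Mount Carmel 47/65 = 72.3% → Mount Carmel
Moderate: Memorial 102/249 = 41.0%, Mount Carmel 352/709 = 49.6% → Mount Carmel
Severe: Memorial 213/600 = 35.5%, Mount Carmel 193/408 = 47.3% → Mount Carmel
Critical: Memorial 104/1265 = 8.2%, Mount Carmel 419/2266 = 18.5% → Mount Carmel
Overall: Memorial 442/2151 = 20.5%, Mount Carmel 1011/3448 = 29.3% → Mount Carmel
Mount Carmel wins overall and in every case group — no reversal.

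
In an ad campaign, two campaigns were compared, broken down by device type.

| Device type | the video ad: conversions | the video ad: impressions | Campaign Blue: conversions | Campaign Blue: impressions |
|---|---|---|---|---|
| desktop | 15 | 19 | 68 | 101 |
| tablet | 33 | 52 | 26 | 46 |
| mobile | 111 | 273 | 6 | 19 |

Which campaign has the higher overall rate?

Desktop: the video ad 15/19 = 78.9%, Campaign Blue 68/101 = 67.3% → the video ad
Tablet: the video ad 33/52 = 63.5%, Campaign Blue 26/46 = 56.5% → the video ad
Mobile: the video ad 111/273 = 40.7%, Campaign Blue 6/19 = 31.6% → the video ad
Overall: the video ad 159/344 = 46.2%, Campaign Blue 100/166 = 60.2% → Campaign Blue
(The video ad wins every device group but Campaign Blue wins overall — the video ad's impressions skew toward the low-rate mobile group.)

Campaign Blue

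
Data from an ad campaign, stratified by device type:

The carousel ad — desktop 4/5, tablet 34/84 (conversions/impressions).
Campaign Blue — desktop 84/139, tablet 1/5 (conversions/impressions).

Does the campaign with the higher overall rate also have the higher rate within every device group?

No

Desktop: the carousel ad 4/5 = 80.0%, Campaign Blue 84/139 = 60.4% → the carousel ad
Tablet: the carousel ad 34/84 = 40.5%, Campaign Blue 1/5 = 20.0% → the carousel ad
Overall: the carousel ad 38/89 = 42.7%, Campaign Blue 85/144 = 59.0% → Campaign Blue
The carousel ad wins each device group but Campaign Blue wins overall — the comparison reverses. The carousel ad's impressions skew toward tablet, which has a lower base rate.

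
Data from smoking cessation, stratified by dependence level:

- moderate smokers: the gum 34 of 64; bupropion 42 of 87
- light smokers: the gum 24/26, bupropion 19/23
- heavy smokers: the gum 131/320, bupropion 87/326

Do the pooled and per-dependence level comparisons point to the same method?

Yes

Moderate smokers: the gum 34/64 = 53.1%, bupropion 42/87 = 48.3% → the gum
Light smokers: the gum 24/26 = 92.3%, bupropion 19/23 = 82.6% → the gum
Heavy smokers: the gum 131/320 = 40.9%, bupropion 87/326 = 26.7% → the gum
Overall: the gum 189/410 = 46.1%, bupropion 148/436 = 33.9% → the gum
The gum wins overall and in every dependence group — no reversal.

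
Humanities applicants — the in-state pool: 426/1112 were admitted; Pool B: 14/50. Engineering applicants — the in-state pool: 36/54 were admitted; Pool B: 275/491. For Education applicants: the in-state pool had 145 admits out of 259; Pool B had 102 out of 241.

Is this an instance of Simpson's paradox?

Humanities: the in-state pool 426/1112 = 38.3%, Pool B 14/50 = 28.0% → the in-state pool
Engineering: the in-state pool 36/54 = 66.7%, Pool B 275/491 = 56.0% → the in-state pool
Education: the in-state pool 145/259 = 56.0%, Pool B 102/241 = 42.3% → the in-state pool
Overall: the in-state pool 607/1425 = 42.6%, Pool B 391/782 = 50.0% → Pool B
The in-state pool wins each department group but Pool B wins overall — the comparison reverses. The in-state pool's applicants skew toward Humanities, which has a lower base rate.

Yes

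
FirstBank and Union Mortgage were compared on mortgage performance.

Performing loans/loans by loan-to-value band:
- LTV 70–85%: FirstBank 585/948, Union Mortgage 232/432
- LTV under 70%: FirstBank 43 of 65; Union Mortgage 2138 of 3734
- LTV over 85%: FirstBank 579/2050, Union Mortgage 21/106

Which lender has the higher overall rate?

Union Mortgage

LTV 70–85%: FirstBank 585/948 = 61.7%, Union Mortgage 232/432 = 53.7% → FirstBank
LTV under 70%: FirstBank 43/65 = 66.2%, Union Mortgage 2138/3734 = 57.3% → FirstBank
LTV over 85%: FirstBank 579/2050 = 28.2%, Union Mortgage 21/106 = 19.8% → FirstBank
Overall: FirstBank 1207/3063 = 39.4%, Union Mortgage 2391/4272 = 56.0% → Union Mortgage
(FirstBank wins every loan-to-value group but Union Mortgage wins overall — FirstBank's loans skew toward the low-rate LTV over 85% group.)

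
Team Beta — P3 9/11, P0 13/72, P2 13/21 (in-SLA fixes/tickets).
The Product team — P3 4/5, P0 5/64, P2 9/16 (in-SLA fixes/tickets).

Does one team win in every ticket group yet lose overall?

No

P3: Team Beta 9/11 = 81.8%, the Product team 4/5 = 80.0% → Team Beta
P0: Team Beta 13/72 = 18.1%, the Product team 5/64 = 7.8% → Team Beta
P2: Team Beta 13/21 = 61.9%, the Product team 9/16 = 56.2% → Team Beta
Overall: Team Beta 35/104 = 33.7%, the Product team 18/85 = 21.2% → Team Beta
Team Beta wins overall and in every ticket group — no reversal.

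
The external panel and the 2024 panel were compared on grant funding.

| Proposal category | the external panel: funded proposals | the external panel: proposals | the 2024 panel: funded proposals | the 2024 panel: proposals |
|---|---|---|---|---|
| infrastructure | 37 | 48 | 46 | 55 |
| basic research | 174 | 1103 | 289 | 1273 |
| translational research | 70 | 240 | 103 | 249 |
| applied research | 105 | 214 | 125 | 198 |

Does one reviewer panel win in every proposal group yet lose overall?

Infrastructure: the external panel 37/48 = 77.1%, the 2024 panel 46/55 = 83.6% → the 2024 panel
Basic research: the external panel 174/1103 = 15.8%, the 2024 panel 289/1273 = 22.7% → the 2024 panel
Translational research: the external panel 70/240 = 29.2%, the 2024 panel 103/249 = 41.4% → the 2024 panel
Applied research: the external panel 105/214 = 49.1%, the 2024 panel 125/198 = 63.1% → the 2024 panel
Overall: the external panel 386/1605 = 24.0%, the 2024 panel 563/1775 = 31.7% → the 2024 panel
The 2024 panel wins overall and in every proposal group — no reversal.

No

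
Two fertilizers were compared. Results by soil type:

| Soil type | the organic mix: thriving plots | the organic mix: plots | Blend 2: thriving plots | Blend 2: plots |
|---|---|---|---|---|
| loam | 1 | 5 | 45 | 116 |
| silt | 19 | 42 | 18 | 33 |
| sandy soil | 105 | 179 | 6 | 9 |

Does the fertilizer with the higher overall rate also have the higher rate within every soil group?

No

Loam: the organic mix 1/5 = 20.0%, Blend 2 45/116 = 38.8% → Blend 2
Silt: the organic mix 19/42 = 45.2%, Blend 2 18/33 = 54.5% → Blend 2
Sandy soil: the organic mix 105/179 = 58.7%, Blend 2 6/9 = 66.7% → Blend 2
Overall: the organic mix 125/226 = 55.3%, Blend 2 69/158 = 43.7% → the organic mix
Blend 2 wins each soil group but the organic mix wins overall — the comparison reverses. Blend 2's plots skew toward loam, which has a lower base rate.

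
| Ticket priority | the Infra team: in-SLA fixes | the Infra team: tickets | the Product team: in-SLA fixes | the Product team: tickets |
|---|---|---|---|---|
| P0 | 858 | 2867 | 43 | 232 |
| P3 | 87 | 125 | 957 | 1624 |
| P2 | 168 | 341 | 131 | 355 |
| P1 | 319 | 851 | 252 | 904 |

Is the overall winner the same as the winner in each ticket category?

P0: the Infra team 858/2867 = 29.9%, the Product team 43/232 = 18.5% → the Infra team
P3: the Infra team 87/125 = 69.6%, the Product team 957/1624 = 58.9% → the Infra team
P2: the Infra team 168/341 = 49.3%, the Product team 131/355 = 36.9% → the Infra team
P1: the Infra team 319/851 = 37.5%, the Product team 252/904 = 27.9% → the Infra team
Overall: the Infra team 1432/4184 = 34.2%, the Product team 1383/3115 = 44.4% → the Product team
The Infra team wins each ticket group but the Product team wins overall — the comparison reverses. The Infra team's tickets skew toward P0, which has a lower base rate.

No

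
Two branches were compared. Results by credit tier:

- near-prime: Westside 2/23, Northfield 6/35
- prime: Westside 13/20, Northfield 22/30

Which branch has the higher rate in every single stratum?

Near-prime: Westside 2/23 = 8.7%, Northfield 6/35 = 17.1% → Northfield
Prime: Westside 13/20 = 65.0%, Northfield 22/30 = 73.3% → Northfield
Northfield has the higher rate in both groups.

Northfield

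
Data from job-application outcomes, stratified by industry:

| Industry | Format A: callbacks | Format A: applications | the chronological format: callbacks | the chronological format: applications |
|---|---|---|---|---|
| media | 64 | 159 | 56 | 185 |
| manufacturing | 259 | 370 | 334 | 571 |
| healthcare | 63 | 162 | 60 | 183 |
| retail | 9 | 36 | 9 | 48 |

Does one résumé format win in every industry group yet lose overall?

Media: Format A 64/159 = 40.3%, the chronological format 56/185 = 30.3% → Format A
Manufacturing: Format A 259/370 = 70.0%, the chronological format 334/571 = 58.5% → Format A
Healthcare: Format A 63/162 = 38.9%, the chronological format 60/183 = 32.8% → Format A
Retail: Format A 9/36 = 25.0%, the chronological format 9/48 = 18.8% → Format A
Overall: Format A 395/727 = 54.3%, the chronological format 459/987 = 46.5% → Format A
Format A wins overall and in every industry group — no reversal.

No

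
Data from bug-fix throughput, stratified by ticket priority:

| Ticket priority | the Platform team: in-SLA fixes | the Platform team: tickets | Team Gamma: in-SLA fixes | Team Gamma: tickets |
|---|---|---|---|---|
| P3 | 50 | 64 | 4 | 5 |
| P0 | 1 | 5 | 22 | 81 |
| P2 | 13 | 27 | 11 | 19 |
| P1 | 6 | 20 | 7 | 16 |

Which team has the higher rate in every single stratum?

P3: the Platform team 50/64 = 78.1%, Team Gamma 4/5 = 80.0% → Team Gamma
P0: the Platform team 1/5 = 20.0%, Team Gamma 22/81 = 27.2% → Team Gamma
P2: the Platform team 13/27 = 48.1%, Team Gamma 11/19 = 57.9% → Team Gamma
P1: the Platform team 6/20 = 30.0%, Team Gamma 7/16 = 43.8% → Team Gamma
Team Gamma has the higher rate in all 4 groups.

Team Gamma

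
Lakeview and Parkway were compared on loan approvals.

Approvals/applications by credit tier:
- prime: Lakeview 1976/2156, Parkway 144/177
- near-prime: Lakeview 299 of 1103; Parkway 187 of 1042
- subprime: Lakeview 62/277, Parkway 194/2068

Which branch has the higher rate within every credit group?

Prime: Lakeview 1976/2156 = 91.7%, Parkway 144/177 = 81.4% → Lakeview
Near-prime: Lakeview 299/1103 = 27.1%, Parkway 187/1042 = 17.9% → Lakeview
Subprime: Lakeview 62/277 = 22.4%, Parkway 194/2068 = 9.4% → Lakeview
Lakeview has the higher rate in all 3 groups.

Lakeview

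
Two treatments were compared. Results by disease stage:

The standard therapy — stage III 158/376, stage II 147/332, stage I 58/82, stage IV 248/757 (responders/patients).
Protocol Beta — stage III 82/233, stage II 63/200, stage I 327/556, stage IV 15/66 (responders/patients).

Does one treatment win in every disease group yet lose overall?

Stage III: the standard therapy 158/376 = 42.0%, Protocol Beta 82/233 = 35.2% → the standard therapy
Stage II: the standard therapy 147/332 = 44.3%, Protocol Beta 63/200 = 31.5% → the standard therapy
Stage I: the standard therapy 58/82 = 70.7%, Protocol Beta 327/556 = 58.8% → the standard therapy
Stage IV: the standard therapy 248/757 = 32.8%, Protocol Beta 15/66 = 22.7% → the standard therapy
Overall: the standard therapy 611/1547 = 39.5%, Protocol Beta 487/1055 = 46.2% → Protocol Beta
The standard therapy wins each disease group but Protocol Beta wins overall — the comparison reverses. The standard therapy's patients skew toward stage IV, which has a lower base rate.

Yes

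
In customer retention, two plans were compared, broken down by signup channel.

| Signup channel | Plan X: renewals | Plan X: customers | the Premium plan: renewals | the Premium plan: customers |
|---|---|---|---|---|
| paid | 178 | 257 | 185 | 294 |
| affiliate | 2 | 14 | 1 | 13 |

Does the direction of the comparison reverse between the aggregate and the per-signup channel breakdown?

Paid: Plan X 178/257 = 69.3%, the Premium plan 185/294 = 62.9% → Plan X
Affiliate: Plan X 2/14 = 14.3%, the Premium plan 1/13 = 7.7% → Plan X
Overall: Plan X 180/271 = 66.4%, the Premium plan 186/307 = 60.6% → Plan X
Plan X wins overall and in every signup group — no reversal.

No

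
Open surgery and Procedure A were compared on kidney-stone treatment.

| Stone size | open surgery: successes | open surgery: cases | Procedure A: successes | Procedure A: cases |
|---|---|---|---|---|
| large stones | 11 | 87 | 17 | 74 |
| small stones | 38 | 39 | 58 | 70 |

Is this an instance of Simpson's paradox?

Large stones: open surgery 11/87 = 12.6%, Procedure A 17/74 = 23.0% → Procedure A
Small stones: open surgery 38/39 = 97.4%, Procedure A 58/70 = 82.9% → open surgery
Overall: open surgery 49/126 = 38.9%, Procedure A 75/144 = 52.1% → Procedure A
Neither sweeps: open surgery wins 1 of 2 groups, Procedure A wins 1. Procedure A wins overall but not every group — no Simpson reversal.

No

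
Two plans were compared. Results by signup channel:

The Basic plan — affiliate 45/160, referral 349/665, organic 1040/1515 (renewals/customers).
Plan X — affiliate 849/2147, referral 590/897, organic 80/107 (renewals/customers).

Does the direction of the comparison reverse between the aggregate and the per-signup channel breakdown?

Affiliate: the Basic plan 45/160 = 28.1%, Plan X 849/2147 = 39.5% → Plan X
Referral: the Basic plan 349/665 = 52.5%, Plan X 590/897 = 65.8% → Plan X
Organic: the Basic plan 1040/1515 = 68.6%, Plan X 80/107 = 74.8% → Plan X
Overall: the Basic plan 1434/2340 = 61.3%, Plan X 1519/3151 = 48.2% → the Basic plan
Plan X wins each signup group but the Basic plan wins overall — the comparison reverses. Plan X's customers skew toward affiliate, which has a lower base rate.

Yes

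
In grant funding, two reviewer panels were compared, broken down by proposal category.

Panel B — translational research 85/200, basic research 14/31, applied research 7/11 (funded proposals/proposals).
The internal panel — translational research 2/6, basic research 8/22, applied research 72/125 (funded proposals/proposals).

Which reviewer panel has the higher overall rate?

the internal panel

Translational research: Panel B 85/200 = 42.5%, the internal panel 2/6 = 33.3% → Panel B
Basic research: Panel B 14/31 = 45.2%, the internal panel 8/22 = 36.4% → Panel B
Applied research: Panel B 7/11 = 63.6%, the internal panel 72/125 = 57.6% → Panel B
Overall: Panel B 106/242 = 43.8%, the internal panel 82/153 = 53.6% → the internal panel
(Panel B wins every proposal group but the internal panel wins overall — Panel B's proposals skew toward the low-rate translational research group.)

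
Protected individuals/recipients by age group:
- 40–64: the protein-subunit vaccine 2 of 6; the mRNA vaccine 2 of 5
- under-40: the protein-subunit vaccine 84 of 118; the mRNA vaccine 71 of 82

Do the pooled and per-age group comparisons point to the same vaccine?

40–64: the protein-subunit vaccine 2/6 = 33.3%, the mRNA vaccine 2/5 = 40.0% → the mRNA vaccine
Under-40: the protein-subunit vaccine 84/118 = 71.2%, the mRNA vaccine 71/82 = 86.6% → the mRNA vaccine
Overall: the protein-subunit vaccine 86/124 = 69.4%, the mRNA vaccine 73/87 = 83.9% → the mRNA vaccine
The mRNA vaccine wins overall and in every age group — no reversal.

Yes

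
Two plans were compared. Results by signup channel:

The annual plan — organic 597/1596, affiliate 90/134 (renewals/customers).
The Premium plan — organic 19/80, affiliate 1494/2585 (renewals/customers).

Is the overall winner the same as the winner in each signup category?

No

Organic: the annual plan 597/1596 = 37.4%, the Premium plan 19/80 = 23.8% → the annual plan
Affiliate: the annual plan 90/134 = 67.2%, the Premium plan 1494/2585 = 57.8% → the annual plan
Overall: the annual plan 687/1730 = 39.7%, the Premium plan 1513/2665 = 56.8% → the Premium plan
The annual plan wins each signup group but the Premium plan wins overall — the comparison reverses. The annual plan's customers skew toward organic, which has a lower base rate.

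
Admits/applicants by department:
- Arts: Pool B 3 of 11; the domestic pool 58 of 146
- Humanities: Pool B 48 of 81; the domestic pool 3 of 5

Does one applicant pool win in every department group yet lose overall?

Arts: Pool B 3/11 = 27.3%, the domestic pool 58/146 = 39.7% → the domestic pool
Humanities: Pool B 48/81 = 59.3%, the domestic pool 3/5 = 60.0% → the domestic pool
Overall: Pool B 51/92 = 55.4%, the domestic pool 61/151 = 40.4% → Pool B
The domestic pool wins each department group but Pool B wins overall — the comparison reverses. The domestic pool's applicants skew toward Arts, which has a lower base rate.

Yes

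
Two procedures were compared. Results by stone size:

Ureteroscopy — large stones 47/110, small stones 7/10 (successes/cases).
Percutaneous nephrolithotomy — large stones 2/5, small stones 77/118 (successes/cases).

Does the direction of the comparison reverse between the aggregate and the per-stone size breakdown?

Yes

Large stones: ureteroscopy 47/110 = 42.7%, percutaneous nephrolithotomy 2/5 = 40.0% → ureteroscopy
Small stones: ureteroscopy 7/10 = 70.0%, percutaneous nephrolithotomy 77/118 = 65.3% → ureteroscopy
Overall: ureteroscopy 54/120 = 45.0%, percutaneous nephrolithotomy 79/123 = 64.2% → percutaneous nephrolithotomy
Ureteroscopy wins each stone group but percutaneous nephrolithotomy wins overall — the comparison reverses. Ureteroscopy's cases skew toward large stones, which has a lower base rate.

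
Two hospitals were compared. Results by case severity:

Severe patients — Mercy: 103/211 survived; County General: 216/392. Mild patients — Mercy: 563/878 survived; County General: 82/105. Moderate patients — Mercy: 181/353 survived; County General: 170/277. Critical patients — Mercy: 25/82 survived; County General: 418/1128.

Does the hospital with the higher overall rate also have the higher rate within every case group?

Severe: Mercy 103/211 = 48.8%, County General 216/392 = 55.1% → County General
Mild: Mercy 563/878 = 64.1%, County General 82/105 = 78.1% → County General
Moderate: Mercy 181/353 = 51.3%, County General 170/277 = 61.4% → County General
Critical: Mercy 25/82 = 30.5%, County General 418/1128 = 37.1% → County General
Overall: Mercy 872/1524 = 57.2%, County General 886/1902 = 46.6% → Mercy
County General wins each case group but Mercy wins overall — the comparison reverses. County General's patients skew toward critical, which has a lower base rate.

No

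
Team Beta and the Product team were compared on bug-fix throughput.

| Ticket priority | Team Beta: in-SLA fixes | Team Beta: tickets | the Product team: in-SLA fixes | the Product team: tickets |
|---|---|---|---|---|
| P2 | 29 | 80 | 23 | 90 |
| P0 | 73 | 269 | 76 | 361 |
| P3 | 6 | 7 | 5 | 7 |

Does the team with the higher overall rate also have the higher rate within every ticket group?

P2: Team Beta 29/80 = 36.2%, the Product team 23/90 = 25.6% → Team Beta
P0: Team Beta 73/269 = 27.1%, the Product team 76/361 = 21.1% → Team Beta
P3: Team Beta 6/7 = 85.7%, the Product team 5/7 = 71.4% → Team Beta
Overall: Team Beta 108/356 = 30.3%, the Product team 104/458 = 22.7% → Team Beta
Team Beta wins overall and in every ticket group — no reversal.

Yes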